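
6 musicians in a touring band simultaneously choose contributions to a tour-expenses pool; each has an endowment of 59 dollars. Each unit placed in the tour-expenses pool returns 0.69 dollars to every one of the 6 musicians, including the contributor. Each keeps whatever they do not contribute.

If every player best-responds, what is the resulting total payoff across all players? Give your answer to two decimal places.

354.00 dollars

The private return per contributed unit is 0.69 < 1, so contributing 0 is dominant for every player. At the Nash equilibrium everyone keeps their 59, and the group total is 6 × 59 = 354.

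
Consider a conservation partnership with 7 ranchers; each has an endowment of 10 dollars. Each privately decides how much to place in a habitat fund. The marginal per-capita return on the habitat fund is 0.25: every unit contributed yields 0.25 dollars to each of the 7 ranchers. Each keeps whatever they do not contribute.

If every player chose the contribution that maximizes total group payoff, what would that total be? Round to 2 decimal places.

Each contributed unit returns 1.750 to the group as a whole (0.25 to each of 7 players), which exceeds 1, so the social optimum is full contribution: group total = 1.750 × 70 = 122.50.

122.50 dollars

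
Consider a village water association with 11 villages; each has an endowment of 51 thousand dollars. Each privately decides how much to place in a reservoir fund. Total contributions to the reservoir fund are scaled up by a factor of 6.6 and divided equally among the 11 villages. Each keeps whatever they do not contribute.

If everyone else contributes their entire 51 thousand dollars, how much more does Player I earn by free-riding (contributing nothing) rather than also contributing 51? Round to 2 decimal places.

Switching from a contribution of 51 to 0 lets Player I keep an extra 51 thousand dollars, but lowers the reservoir fund by 51, which costs Player I their own share of that drop: 6.6/11 × 51 = 30.60.
Net gain = 51 − 30.60 = 20.40. The private return per contributed unit (0.6000) is below 1, so free-riding is indeed the best response regardless of what the others do.

20.40 thousand dollars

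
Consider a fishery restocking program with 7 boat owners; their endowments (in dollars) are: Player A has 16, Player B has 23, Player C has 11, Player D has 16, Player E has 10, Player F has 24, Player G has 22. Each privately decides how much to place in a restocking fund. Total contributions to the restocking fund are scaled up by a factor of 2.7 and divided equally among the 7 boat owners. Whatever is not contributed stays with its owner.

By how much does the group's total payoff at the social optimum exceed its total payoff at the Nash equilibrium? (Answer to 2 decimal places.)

The private return per contributed unit is 2.7/7 = 0.3857 < 1 for every player regardless of endowment, so the Nash equilibrium is zero contribution and the group total is Σ E_j = 16 + 23 + 11 + 16 + 10 + 24 + 22 = 122.
Each contributed unit returns 2.700 to the group, so the social optimum is full contribution by everyone: group total = 2.700 × 122 = 329.40.
Efficiency loss = (2.700 − 1) × 122 = 207.40.

207.40 dollars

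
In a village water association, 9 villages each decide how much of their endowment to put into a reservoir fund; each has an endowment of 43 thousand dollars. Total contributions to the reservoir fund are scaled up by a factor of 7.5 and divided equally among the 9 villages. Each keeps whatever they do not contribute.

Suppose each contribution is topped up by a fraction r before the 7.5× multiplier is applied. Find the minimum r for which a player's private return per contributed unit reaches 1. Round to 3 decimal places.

With matching at rate r, one contributed unit becomes (1 + r) in the reservoir fund and returns 7.5 × (1 + r) / 9 to the contributor.
Setting this equal to 1: 1 + r = 9/7.5 = 1.2000.
So the minimum matching rate is r = 1.2000 − 1 = 0.200.

0.200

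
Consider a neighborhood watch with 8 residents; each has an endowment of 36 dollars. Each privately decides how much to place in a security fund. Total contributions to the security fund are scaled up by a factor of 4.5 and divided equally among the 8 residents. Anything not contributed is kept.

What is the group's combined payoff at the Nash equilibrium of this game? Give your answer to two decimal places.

288.00 dollars

Each contributed unit returns 4.5/8 = 0.5625 to its contributor — below 1 — so contributing 0 is dominant for every player. At the Nash equilibrium everyone keeps their 36, and the group total is 8 × 36 = 288.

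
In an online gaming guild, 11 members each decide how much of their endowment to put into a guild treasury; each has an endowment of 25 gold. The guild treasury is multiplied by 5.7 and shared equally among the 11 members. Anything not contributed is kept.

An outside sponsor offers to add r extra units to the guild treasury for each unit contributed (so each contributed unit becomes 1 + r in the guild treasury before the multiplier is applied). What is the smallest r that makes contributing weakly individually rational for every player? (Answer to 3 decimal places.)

0.930

With matching at rate r, one contributed unit becomes (1 + r) in the guild treasury and returns 5.7 × (1 + r) / 11 to the contributor.
Setting this equal to 1: 1 + r = 11/5.7 = 1.9298.
So the minimum matching rate is r = 1.9298 − 1 = 0.930.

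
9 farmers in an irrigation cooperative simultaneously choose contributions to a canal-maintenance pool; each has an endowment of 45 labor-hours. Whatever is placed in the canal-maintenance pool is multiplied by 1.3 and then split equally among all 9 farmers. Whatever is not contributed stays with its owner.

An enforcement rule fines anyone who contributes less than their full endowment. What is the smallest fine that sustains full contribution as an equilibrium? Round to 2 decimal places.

Given the others contribute fully, the best deviation is to contribute 0 (any partial contribution still incurs the fine and gives up units whose private return 0.1444 is below 1).
Deviating from 45 to 0 saves 45 labor-hours but forfeits the deviator's share of the drop in the canal-maintenance pool: 1.3/9 × 45 = 6.50.
So the deviation gain is 45 − 6.50 = 38.50, and the fine must be at least 38.50 labor-hours to wipe it out.

38.50 labor-hours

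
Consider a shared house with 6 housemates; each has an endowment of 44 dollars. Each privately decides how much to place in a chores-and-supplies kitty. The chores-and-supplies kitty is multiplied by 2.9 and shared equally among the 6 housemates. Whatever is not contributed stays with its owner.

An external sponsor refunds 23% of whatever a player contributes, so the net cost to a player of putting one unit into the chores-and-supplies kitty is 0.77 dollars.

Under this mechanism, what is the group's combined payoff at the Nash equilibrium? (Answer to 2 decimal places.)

264.00 dollars

With the mechanism, a contributed unit returns (2.9/6) / 0.77 = 0.6277 per unit of net cost — still below 1 — so contributing 0 remains dominant for every player.
At the Nash equilibrium no one contributes; group total payoff = 6 × 44 = 264.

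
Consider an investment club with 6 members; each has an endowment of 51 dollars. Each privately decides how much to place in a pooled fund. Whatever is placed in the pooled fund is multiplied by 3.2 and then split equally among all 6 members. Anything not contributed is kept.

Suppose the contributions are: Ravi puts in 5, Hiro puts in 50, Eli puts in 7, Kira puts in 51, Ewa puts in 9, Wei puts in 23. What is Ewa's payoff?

Total contributed: 5 + 50 + 7 + 51 + 9 + 23 = 145.
Each receives 3.2 × 145 / 6 = 77.33 from the pooled fund.
Ewa keeps 51 − 9 = 42, so Ewa's payoff is 42 + 77.33 = 119.33.

119.33 dollars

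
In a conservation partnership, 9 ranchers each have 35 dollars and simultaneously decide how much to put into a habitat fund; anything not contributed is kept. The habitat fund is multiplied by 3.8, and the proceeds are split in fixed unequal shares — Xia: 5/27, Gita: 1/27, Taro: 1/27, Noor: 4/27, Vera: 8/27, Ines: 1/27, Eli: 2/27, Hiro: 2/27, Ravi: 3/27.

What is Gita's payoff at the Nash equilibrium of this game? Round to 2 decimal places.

39.93 dollars

Player j's private return per contributed unit is 3.8 × (j's share). Contributing is weakly dominant for j when that share is at least 1/3.8 = 0.2632, and contributing 0 is dominant otherwise.
Vera alone (share 8/27) is above the threshold, contributing 35; the remaining 8 contribute 0. Total contributed: 35.
Gita keeps 35 and receives 3.8 × 35 × 1/27 = 4.93 from the habitat fund, for a payoff of 39.93.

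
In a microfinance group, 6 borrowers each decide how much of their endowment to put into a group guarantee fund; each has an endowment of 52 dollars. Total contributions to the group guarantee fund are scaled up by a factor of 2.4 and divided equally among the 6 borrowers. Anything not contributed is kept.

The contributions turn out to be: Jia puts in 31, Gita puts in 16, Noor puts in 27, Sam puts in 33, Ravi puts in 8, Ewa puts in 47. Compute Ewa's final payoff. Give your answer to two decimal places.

Total contributed: 31 + 16 + 27 + 33 + 8 + 47 = 162.
Each receives 2.4 × 162 / 6 = 64.80 from the group guarantee fund.
Ewa keeps 52 − 47 = 5, so Ewa's payoff is 5 + 64.80 = 69.80.

69.80 dollars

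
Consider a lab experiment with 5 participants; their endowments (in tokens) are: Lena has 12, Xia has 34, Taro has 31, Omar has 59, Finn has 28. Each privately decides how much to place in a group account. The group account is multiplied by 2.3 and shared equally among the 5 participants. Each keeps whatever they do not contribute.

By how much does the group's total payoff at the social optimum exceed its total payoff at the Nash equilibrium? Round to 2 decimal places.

The private return per contributed unit is 2.3/5 = 0.4600 < 1 for every player regardless of endowment, so the Nash equilibrium is zero contribution and the group total is Σ E_j = 12 + 34 + 31 + 59 + 28 = 164.
Each contributed unit returns 2.300 to the group, so the social optimum is full contribution by everyone: group total = 2.300 × 164 = 377.20.
Efficiency loss = (2.300 − 1) × 164 = 213.20.

213.20 tokens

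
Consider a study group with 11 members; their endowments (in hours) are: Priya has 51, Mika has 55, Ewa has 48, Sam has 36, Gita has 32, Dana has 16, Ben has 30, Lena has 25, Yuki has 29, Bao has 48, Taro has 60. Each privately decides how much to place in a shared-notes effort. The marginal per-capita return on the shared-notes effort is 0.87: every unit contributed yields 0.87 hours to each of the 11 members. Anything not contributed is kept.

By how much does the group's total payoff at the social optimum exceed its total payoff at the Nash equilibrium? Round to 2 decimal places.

The private return per contributed unit is 0.87 < 1 for everyone, so the Nash equilibrium is zero contribution and the group total is Σ E_j = 51 + 55 + 48 + 36 + 32 + 16 + 30 + 25 + 29 + 48 + 60 = 430.
Each contributed unit returns 9.570 to the group, so the social optimum is full contribution by everyone: group total = 9.570 × 430 = 4115.10.
Efficiency loss = (9.570 − 1) × 430 = 3685.10.

3685.10 hours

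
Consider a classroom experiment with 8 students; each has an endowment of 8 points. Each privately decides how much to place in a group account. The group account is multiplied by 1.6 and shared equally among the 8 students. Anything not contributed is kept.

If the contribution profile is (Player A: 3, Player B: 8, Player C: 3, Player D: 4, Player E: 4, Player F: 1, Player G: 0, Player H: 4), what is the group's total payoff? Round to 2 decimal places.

Total contributed: 3 + 8 + 3 + 4 + 4 + 1 + 0 + 4 = 27; total kept: 8 × 8 − 27 = 37.
The group account pays out 1.6 × 27 = 43.20 in aggregate.
Group total = 37 + 43.20 = 80.20.

80.20 points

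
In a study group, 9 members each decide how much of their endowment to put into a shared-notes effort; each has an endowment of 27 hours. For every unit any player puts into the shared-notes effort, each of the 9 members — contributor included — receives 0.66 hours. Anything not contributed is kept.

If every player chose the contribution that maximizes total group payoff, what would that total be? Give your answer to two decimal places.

Each contributed unit returns 5.940 to the group as a whole (0.66 to each of 9 players), which exceeds 1, so the social optimum is full contribution: group total = 5.940 × 243 = 1443.42.

1443.42 hours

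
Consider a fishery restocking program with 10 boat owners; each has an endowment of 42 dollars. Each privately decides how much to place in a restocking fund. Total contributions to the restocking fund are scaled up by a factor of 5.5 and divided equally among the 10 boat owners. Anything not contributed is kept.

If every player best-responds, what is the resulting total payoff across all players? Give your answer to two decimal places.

420.00 dollars

Each contributed unit returns 5.5/10 = 0.5500 to its contributor — below 1 — so contributing 0 is dominant for every player. At the Nash equilibrium everyone keeps their 42, and the group total is 10 × 42 = 420.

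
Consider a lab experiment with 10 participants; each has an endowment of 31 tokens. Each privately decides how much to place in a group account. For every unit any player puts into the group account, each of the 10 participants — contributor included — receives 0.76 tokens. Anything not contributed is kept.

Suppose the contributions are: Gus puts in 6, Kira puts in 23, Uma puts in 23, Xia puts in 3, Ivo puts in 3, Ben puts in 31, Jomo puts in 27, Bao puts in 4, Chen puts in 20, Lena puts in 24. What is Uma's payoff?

132.64 tokens

Total contributed: 6 + 23 + 23 + 3 + 3 + 31 + 27 + 4 + 20 + 24 = 164.
Each receives 0.76 × 164 = 124.64 from the group account.
Uma keeps 31 − 23 = 8, so Uma's payoff is 8 + 124.64 = 132.64.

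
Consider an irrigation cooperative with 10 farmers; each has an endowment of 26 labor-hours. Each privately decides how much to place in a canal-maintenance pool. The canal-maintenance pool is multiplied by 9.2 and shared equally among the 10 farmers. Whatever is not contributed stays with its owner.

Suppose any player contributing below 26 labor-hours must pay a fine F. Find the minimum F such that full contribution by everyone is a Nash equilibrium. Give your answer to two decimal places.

Given the others contribute fully, the best deviation is to contribute 0 (any partial contribution still incurs the fine and gives up units whose private return 0.9200 is below 1).
Deviating from 26 to 0 saves 26 labor-hours but forfeits the deviator's share of the drop in the canal-maintenance pool: 9.2/10 × 26 = 23.92.
So the deviation gain is 26 − 23.92 = 2.08, and the fine must be at least 2.08 labor-hours to wipe it out.

2.08 labor-hours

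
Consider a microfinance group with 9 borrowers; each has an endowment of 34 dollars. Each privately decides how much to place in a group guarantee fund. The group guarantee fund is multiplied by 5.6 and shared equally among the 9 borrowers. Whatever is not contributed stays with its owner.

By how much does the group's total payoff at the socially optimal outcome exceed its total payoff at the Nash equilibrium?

1407.60 dollars

Each contributed unit returns 5.6/9 = 0.6222 to its contributor — below 1 — so contributing 0 is dominant for every player. At the Nash equilibrium everyone keeps their 34, and the group total is 9 × 34 = 306.
Each contributed unit returns 5.600 to the group as a whole (0.6222 to each of 9 players), which exceeds 1, so the social optimum is full contribution: group total = 5.600 × 306 = 1713.60.
Efficiency loss = 1713.60 − 306 = 1407.60.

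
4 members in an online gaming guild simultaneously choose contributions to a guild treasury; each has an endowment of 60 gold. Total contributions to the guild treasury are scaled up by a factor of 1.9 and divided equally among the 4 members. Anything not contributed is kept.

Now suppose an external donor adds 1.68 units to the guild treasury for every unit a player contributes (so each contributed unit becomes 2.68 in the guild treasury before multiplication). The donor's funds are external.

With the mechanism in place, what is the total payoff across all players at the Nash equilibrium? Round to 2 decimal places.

Under the mechanism each unit contributed yields 1.9 × 2.68 / 4 = 1.2730 back to its contributor per unit of net cost, which exceeds 1, making full contribution the dominant choice for everyone.
At the Nash equilibrium everyone contributes 60. Group total payoff = 1.9 × 2.68 × 240 = 1222.08.

1222.08 gold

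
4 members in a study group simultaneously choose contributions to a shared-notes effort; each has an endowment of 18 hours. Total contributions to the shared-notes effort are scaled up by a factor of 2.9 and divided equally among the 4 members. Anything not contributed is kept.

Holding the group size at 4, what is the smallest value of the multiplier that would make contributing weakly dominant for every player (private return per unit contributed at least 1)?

4

A contributed unit returns (multiplier)/4 to its contributor.
This reaches 1 exactly when the multiplier is 4.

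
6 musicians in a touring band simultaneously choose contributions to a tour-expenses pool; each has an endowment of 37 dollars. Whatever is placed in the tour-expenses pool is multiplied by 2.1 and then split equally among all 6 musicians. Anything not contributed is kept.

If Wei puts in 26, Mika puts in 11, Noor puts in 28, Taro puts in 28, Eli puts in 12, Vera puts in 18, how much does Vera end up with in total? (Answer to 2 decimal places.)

Total contributed: 26 + 11 + 28 + 28 + 12 + 18 = 123.
Each receives 2.1 × 123 / 6 = 43.05 from the tour-expenses pool.
Vera keeps 37 − 18 = 19, so Vera's payoff is 19 + 43.05 = 62.05.

62.05 dollars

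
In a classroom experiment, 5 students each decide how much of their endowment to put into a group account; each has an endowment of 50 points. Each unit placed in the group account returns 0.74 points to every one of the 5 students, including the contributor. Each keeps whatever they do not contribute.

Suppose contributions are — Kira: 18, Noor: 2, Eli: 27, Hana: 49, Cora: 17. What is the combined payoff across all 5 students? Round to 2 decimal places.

555.10 points

Total contributed: 18 + 2 + 27 + 49 + 17 = 113; total kept: 5 × 50 − 113 = 137.
The group account pays out 0.74 × 5 × 113 = 418.10 in aggregate.
Group total = 137 + 418.10 = 555.10.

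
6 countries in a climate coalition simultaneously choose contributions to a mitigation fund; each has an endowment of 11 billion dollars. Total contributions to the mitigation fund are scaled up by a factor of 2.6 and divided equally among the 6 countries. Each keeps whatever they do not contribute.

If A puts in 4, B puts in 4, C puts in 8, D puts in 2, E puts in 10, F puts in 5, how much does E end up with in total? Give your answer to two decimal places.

15.30 billion dollars

Total contributed: 4 + 4 + 8 + 2 + 10 + 5 = 33.
Each receives 2.6 × 33 / 6 = 14.30 from the mitigation fund.
E keeps 11 − 10 = 1, so E's payoff is 1 + 14.30 = 15.30.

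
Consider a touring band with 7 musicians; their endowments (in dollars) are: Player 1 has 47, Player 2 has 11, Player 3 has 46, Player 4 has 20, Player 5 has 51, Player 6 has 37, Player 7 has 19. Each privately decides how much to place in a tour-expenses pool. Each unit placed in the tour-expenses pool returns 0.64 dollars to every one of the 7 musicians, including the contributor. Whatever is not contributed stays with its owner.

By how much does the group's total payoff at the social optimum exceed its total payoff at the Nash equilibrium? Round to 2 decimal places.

803.88 dollars

The private return per contributed unit is 0.64 < 1 for everyone, so the Nash equilibrium is zero contribution and the group total is Σ E_j = 47 + 11 + 46 + 20 + 51 + 37 + 19 = 231.
Each contributed unit returns 4.480 to the group, so the social optimum is full contribution by everyone: group total = 4.480 × 231 = 1034.88.
Efficiency loss = (4.480 − 1) × 231 = 803.88.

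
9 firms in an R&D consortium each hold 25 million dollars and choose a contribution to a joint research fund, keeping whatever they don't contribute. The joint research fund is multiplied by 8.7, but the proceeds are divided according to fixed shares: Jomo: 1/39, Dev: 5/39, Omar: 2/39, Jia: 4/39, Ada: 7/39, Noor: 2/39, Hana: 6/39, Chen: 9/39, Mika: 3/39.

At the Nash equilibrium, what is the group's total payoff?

995.00 million dollars

Each unit j contributes comes back to j as 8.7 × (j's share), so j prefers to contribute only if that share exceeds 1/8.7 = 0.1149; otherwise keeping the unit dominates.
Dev, Ada, Hana and Chen are above the threshold, contributing 25 each; the remaining 5 contribute 0. Total contributed: 100.
The joint research fund pays out 8.7 × 100 = 870.00 in total (split across the unequal shares, but the aggregate is all that matters for the group sum).
The 5 free-riders keep 25 each, adding 125. Group total = 125 + 870.00 = 995.00.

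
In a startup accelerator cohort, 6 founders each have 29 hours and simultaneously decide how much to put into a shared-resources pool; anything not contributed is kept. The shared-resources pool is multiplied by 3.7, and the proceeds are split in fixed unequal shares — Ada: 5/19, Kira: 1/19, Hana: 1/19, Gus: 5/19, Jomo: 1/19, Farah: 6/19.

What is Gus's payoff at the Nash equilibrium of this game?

57.24 hours

For player j, contributing a unit is worthwhile iff 3.7 × (j's share) ≥ 1, i.e. iff j's share is at least 0.2703.
Only Farah (6/19) clears that bar, contributing 29; the remaining 5 contribute 0. Total contributed: 29.
Gus keeps 29 and receives 3.7 × 29 × 5/19 = 28.24 from the shared-resources pool, for a payoff of 57.24.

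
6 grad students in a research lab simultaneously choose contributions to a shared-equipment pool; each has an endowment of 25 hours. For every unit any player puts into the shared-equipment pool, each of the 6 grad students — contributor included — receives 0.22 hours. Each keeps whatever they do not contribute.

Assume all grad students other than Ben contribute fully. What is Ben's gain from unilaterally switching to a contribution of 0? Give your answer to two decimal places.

Switching from a contribution of 25 to 0 lets Ben keep an extra 25 hours, but lowers the shared-equipment pool by 25, which costs Ben their own share of that drop: 0.22 × 25 = 5.50.
Net gain = 25 − 5.50 = 19.50. The private return per contributed unit (0.22) is below 1, so free-riding is indeed the best response regardless of what the others do.

19.50 hours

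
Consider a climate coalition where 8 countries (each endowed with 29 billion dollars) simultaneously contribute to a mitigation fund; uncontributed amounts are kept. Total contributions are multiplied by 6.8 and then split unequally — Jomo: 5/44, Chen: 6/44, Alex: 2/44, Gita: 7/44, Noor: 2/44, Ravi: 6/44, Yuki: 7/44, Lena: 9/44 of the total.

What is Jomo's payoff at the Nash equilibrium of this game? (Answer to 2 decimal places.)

Player j's private return per contributed unit is 6.8 × (j's share). Contributing is weakly dominant for j when that share is at least 1/6.8 = 0.1471, and contributing 0 is dominant otherwise.
Gita, Yuki and Lena are above the threshold, contributing 29 each; the remaining 5 contribute 0. Total contributed: 87.
Jomo keeps 29 and receives 6.8 × 87 × 5/44 = 67.23 from the mitigation fund, for a payoff of 96.23.

96.23 billion dollars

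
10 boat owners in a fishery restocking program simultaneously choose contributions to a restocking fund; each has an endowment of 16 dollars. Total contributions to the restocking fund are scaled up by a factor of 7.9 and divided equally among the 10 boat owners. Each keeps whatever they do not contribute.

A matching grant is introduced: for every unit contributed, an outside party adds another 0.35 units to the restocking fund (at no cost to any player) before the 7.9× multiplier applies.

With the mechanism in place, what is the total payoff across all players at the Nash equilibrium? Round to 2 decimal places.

1706.40 dollars

The effective private return per unit is now 7.9 × 1.35 / 10 = 1.0665 > 1, so every player's dominant strategy flips to full contribution.
So the Nash equilibrium is full contribution by all 10; the group earns 7.9 × 1.35 × 160 = 1706.40.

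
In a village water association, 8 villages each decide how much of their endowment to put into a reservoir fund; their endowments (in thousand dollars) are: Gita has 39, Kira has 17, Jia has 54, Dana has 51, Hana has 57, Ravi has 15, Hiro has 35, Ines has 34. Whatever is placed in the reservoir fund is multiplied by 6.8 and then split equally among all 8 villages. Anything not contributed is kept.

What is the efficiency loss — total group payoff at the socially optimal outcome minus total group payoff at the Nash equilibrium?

1751.60 thousand dollars

The private return per contributed unit is 6.8/8 = 0.8500 < 1 for every player regardless of endowment, so the Nash equilibrium is zero contribution and the group total is Σ E_j = 39 + 17 + 54 + 51 + 57 + 15 + 35 + 34 = 302.
Each contributed unit returns 6.800 to the group, so the social optimum is full contribution by everyone: group total = 6.800 × 302 = 2053.60.
Efficiency loss = (6.800 − 1) × 302 = 1751.60.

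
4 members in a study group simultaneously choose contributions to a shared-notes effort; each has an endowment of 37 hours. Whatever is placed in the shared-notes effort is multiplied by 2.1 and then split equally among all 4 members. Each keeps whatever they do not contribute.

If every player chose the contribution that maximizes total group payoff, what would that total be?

Each contributed unit returns 2.100 to the group as a whole (0.5250 to each of 4 players), which exceeds 1, so the social optimum is full contribution: group total = 2.100 × 148 = 310.80.

310.80 hours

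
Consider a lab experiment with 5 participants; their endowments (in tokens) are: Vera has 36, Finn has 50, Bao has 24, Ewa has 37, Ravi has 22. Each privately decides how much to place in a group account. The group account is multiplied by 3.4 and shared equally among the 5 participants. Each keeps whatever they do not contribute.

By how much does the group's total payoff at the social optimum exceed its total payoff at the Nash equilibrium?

405.60 tokens

The private return per contributed unit is 3.4/5 = 0.6800 < 1 for every player regardless of endowment, so the Nash equilibrium is zero contribution and the group total is Σ E_j = 36 + 50 + 24 + 37 + 22 = 169.
Each contributed unit returns 3.400 to the group, so the social optimum is full contribution by everyone: group total = 3.400 × 169 = 574.60.
Efficiency loss = (3.400 − 1) × 169 = 405.60.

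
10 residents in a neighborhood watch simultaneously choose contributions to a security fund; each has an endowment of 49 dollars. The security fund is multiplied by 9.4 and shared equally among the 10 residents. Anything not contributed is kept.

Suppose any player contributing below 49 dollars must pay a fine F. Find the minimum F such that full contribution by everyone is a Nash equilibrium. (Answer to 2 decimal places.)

Given the others contribute fully, the best deviation is to contribute 0 (any partial contribution still incurs the fine and gives up units whose private return 0.9400 is below 1).
Deviating from 49 to 0 saves 49 dollars but forfeits the deviator's share of the drop in the security fund: 9.4/10 × 49 = 46.06.
So the deviation gain is 49 − 46.06 = 2.94, and the fine must be at least 2.94 dollars to wipe it out.

2.94 dollars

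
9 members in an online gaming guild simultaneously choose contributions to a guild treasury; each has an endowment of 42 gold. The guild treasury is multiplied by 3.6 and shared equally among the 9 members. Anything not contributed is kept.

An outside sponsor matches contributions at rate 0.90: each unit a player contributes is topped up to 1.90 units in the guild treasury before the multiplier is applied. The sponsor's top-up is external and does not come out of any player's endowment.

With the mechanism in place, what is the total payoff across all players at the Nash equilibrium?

The effective private return is 3.6 × 1.90 / 9 = 0.7600, which is still under 1, so the mechanism doesn't change anyone's dominant strategy: zero contribution.
Everyone keeps their endowment and the group total is 9 × 42 = 378.

378.00 gold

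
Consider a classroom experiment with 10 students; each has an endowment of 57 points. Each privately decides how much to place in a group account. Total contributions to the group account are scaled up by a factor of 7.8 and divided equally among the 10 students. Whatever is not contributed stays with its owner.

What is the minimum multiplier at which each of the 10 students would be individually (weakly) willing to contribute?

10

A contributed unit returns (multiplier)/10 to its contributor.
This reaches 1 exactly when the multiplier is 10.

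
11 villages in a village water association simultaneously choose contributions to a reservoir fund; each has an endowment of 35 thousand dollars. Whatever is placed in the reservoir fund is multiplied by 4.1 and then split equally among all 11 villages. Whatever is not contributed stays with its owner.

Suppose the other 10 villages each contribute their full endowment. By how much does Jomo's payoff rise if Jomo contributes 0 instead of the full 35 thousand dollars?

21.95 thousand dollars

Switching from a contribution of 35 to 0 lets Jomo keep an extra 35 thousand dollars, but lowers the reservoir fund by 35, which costs Jomo their own share of that drop: 4.1/11 × 35 = 13.05.
Net gain = 35 − 13.05 = 21.95. The private return per contributed unit (0.3727) is below 1, so free-riding is indeed the best response regardless of what the others do.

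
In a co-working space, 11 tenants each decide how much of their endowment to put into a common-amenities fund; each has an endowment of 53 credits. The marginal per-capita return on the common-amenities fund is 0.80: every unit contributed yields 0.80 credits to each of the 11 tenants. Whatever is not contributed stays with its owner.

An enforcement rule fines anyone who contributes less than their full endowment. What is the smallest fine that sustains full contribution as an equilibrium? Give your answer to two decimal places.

Given the others contribute fully, the best deviation is to contribute 0 (any partial contribution still incurs the fine and gives up units whose private return 0.80 is below 1).
Deviating from 53 to 0 saves 53 credits but forfeits the deviator's share of the drop in the common-amenities fund: 0.80 × 53 = 42.40.
So the deviation gain is 53 − 42.40 = 10.60, and the fine must be at least 10.60 credits to wipe it out.

10.60 credits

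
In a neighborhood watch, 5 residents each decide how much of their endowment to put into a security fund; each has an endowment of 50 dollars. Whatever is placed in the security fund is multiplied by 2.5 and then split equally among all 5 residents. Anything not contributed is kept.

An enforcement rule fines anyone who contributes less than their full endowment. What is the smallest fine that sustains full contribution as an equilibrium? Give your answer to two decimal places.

Given the others contribute fully, the best deviation is to contribute 0 (any partial contribution still incurs the fine and gives up units whose private return 0.5000 is below 1).
Deviating from 50 to 0 saves 50 dollars but forfeits the deviator's share of the drop in the security fund: 2.5/5 × 50 = 25.00.
So the deviation gain is 50 − 25.00 = 25.00, and the fine must be at least 25.00 dollars to wipe it out.

25.00 dollars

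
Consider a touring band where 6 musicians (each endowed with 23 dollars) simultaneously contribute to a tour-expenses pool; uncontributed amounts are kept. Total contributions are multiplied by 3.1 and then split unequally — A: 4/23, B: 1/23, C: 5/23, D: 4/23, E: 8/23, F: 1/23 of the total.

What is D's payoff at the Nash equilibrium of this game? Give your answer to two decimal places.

35.40 dollars

For player j, contributing a unit is worthwhile iff 3.1 × (j's share) ≥ 1, i.e. iff j's share is at least 0.3226.
The only share above 0.3226 is E's 8/23, contributing 23; the remaining 5 contribute 0. Total contributed: 23.
D keeps 23 and receives 3.1 × 23 × 4/23 = 12.40 from the tour-expenses pool, for a payoff of 35.40.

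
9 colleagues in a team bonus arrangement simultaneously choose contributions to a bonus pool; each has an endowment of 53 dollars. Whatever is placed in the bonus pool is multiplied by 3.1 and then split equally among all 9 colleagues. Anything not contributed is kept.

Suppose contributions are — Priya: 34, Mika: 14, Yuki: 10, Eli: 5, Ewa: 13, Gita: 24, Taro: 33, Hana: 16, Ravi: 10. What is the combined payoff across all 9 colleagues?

Total contributed: 34 + 14 + 10 + 5 + 13 + 24 + 33 + 16 + 10 = 159; total kept: 9 × 53 − 159 = 318.
The bonus pool pays out 3.1 × 159 = 492.90 in aggregate.
Group total = 318 + 492.90 = 810.90.

810.90 dollars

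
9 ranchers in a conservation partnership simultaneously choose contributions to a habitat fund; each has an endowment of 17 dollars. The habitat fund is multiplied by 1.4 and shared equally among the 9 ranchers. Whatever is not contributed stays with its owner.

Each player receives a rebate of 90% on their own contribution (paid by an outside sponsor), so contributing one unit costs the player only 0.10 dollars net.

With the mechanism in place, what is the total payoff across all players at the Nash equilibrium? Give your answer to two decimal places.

With the mechanism, a contributed unit returns (1.4/9) / 0.10 = 1.5556 per unit of net cost to the contributor — now above 1 — so contributing fully is weakly dominant for every player.
So the Nash equilibrium is full contribution by all 9; the group earns 9 × (17 × 0.90 + 1.4 × 17) = 351.90.

351.90 dollars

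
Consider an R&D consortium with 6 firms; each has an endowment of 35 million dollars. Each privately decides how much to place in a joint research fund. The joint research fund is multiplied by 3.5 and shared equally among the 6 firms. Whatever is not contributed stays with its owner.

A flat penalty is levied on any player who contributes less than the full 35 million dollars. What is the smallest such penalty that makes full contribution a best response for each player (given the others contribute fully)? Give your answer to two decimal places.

14.58 million dollars

Given the others contribute fully, the best deviation is to contribute 0 (any partial contribution still incurs the fine and gives up units whose private return 0.5833 is below 1).
Deviating from 35 to 0 saves 35 million dollars but forfeits the deviator's share of the drop in the joint research fund: 3.5/6 × 35 = 20.42.
So the deviation gain is 35 − 20.42 = 14.58, and the fine must be at least 14.58 million dollars to wipe it out.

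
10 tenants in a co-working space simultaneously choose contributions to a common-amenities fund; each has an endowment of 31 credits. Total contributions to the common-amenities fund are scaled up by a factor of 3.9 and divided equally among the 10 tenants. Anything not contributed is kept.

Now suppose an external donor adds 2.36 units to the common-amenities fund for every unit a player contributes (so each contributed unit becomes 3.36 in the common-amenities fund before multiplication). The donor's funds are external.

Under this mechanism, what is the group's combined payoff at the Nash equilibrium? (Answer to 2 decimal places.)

Under the mechanism each unit contributed yields 3.9 × 3.36 / 10 = 1.3104 back to its contributor per unit of net cost, which exceeds 1, making full contribution the dominant choice for everyone.
At the Nash equilibrium everyone contributes 31. Group total payoff = 3.9 × 3.36 × 310 = 4062.24.

4062.24 credits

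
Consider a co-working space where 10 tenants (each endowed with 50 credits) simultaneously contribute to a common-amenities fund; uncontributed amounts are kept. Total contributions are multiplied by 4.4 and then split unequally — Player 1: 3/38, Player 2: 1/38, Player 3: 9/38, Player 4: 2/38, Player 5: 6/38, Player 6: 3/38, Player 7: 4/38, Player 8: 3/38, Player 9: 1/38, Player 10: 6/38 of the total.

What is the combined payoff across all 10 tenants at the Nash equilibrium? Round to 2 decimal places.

Each unit j contributes comes back to j as 4.4 × (j's share), so j prefers to contribute only if that share exceeds 1/4.4 = 0.2273; otherwise keeping the unit dominates.
Only Player 3 (9/38) clears that bar, contributing 50; the remaining 9 contribute 0. Total contributed: 50.
The common-amenities fund pays out 4.4 × 50 = 220.00 in total (split across the unequal shares, but the aggregate is all that matters for the group sum).
The 9 free-riders keep 50 each, adding 450. Group total = 450 + 220.00 = 670.00.

670.00 credits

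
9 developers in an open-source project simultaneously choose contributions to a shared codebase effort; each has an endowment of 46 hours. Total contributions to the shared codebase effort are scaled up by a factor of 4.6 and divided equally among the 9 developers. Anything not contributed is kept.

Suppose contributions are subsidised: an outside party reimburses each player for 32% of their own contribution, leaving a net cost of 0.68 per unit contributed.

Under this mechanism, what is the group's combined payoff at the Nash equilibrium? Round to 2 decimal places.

With the mechanism, a contributed unit returns (4.6/9) / 0.68 = 0.7516 per unit of net cost — still below 1 — so contributing 0 remains dominant for every player.
At the Nash equilibrium no one contributes; group total payoff = 9 × 46 = 414.

414.00 hours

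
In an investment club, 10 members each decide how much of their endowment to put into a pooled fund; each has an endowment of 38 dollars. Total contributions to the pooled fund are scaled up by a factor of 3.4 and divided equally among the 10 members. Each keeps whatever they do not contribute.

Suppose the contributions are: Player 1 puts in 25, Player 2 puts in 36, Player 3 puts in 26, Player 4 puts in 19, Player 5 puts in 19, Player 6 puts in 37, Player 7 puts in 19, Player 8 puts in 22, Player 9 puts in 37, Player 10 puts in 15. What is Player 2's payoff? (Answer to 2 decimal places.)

88.70 dollars

Total contributed: 25 + 36 + 26 + 19 + 19 + 37 + 19 + 22 + 37 + 15 = 255.
Each receives 3.4 × 255 / 10 = 86.70 from the pooled fund.
Player 2 keeps 38 − 36 = 2, so Player 2's payoff is 2 + 86.70 = 88.70.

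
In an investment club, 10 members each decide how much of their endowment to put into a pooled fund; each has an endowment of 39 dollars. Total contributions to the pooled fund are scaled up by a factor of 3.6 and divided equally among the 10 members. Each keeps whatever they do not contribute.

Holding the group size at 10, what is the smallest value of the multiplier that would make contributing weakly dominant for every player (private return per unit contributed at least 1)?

10

A contributed unit returns (multiplier)/10 to its contributor.
This reaches 1 exactly when the multiplier is 10.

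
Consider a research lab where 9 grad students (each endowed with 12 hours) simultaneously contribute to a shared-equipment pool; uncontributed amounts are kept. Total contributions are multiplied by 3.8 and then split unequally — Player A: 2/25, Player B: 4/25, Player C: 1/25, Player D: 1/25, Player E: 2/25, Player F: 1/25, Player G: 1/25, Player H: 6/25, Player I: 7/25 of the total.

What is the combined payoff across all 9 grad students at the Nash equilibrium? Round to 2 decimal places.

A player with share s gets back 3.8·s per unit contributed, so full contribution is dominant for anyone with s > 1/3.8 = 0.2632 and zero contribution is dominant for anyone below.
The only share above 0.2632 is Player I's 7/25, contributing 12; the remaining 8 contribute 0. Total contributed: 12.
The shared-equipment pool pays out 3.8 × 12 = 45.60 in total (split across the unequal shares, but the aggregate is all that matters for the group sum).
The 8 free-riders keep 12 each, adding 96. Group total = 96 + 45.60 = 141.60.

141.60 hours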